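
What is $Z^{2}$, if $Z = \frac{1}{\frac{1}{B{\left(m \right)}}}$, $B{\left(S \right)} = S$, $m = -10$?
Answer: $100$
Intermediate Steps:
$Z = -10$ ($Z = \frac{1}{\frac{1}{-10}} = \frac{1}{- \frac{1}{10}} = -10$)
$Z^{2} = \left(-10\right)^{2} = 100$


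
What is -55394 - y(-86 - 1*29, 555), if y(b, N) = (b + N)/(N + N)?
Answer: -6148778/111 ≈ -55394.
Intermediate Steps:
y(b, N) = (N + b)/(2*N) (y(b, N) = (N + b)/((2*N)) = (N + b)*(1/(2*N)) = (N + b)/(2*N))
-55394 - y(-86 - 1*29, 555) = -55394 - (555 + (-86 - 1*29))/(2*555) = -55394 - (555 + (-86 - 29))/(2*555) = -55394 - (555 - 115)/(2*555) = -55394 - 440/(2*555) = -55394 - 1*44/111 = -55394 - 44/111 = -6148778/111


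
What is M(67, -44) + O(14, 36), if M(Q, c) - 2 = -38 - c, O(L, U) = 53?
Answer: 61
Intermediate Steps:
M(Q, c) = -36 - c (M(Q, c) = 2 + (-38 - c) = -36 - c)
M(67, -44) + O(14, 36) = (-36 - 1*(-44)) + 53 = (-36 + 44) + 53 = 8 + 53 = 61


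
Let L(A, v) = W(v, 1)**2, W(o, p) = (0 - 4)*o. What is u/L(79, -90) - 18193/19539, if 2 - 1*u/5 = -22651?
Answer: -357353/6252480 ≈ -0.057154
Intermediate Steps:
u = 113265 (u = 10 - 5*(-22651) = 10 + 113255 = 113265)
W(o, p) = -4*o
L(A, v) = 16*v**2 (L(A, v) = (-4*v)**2 = 16*v**2)
u/L(79, -90) - 18193/19539 = 113265/((16*(-90)**2)) - 18193/19539 = 113265/((16*8100)) - 18193*1/19539 = 113265/129600 - 18193/19539 = 113265*(1/129600) - 18193/19539 = 839/960 - 18193/19539 = -357353/6252480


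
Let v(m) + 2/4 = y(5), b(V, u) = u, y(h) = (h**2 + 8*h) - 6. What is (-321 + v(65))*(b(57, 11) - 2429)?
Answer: 634725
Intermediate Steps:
y(h) = -6 + h**2 + 8*h
v(m) = 117/2 (v(m) = -1/2 + (-6 + 5**2 + 8*5) = -1/2 + (-6 + 25 + 40) = -1/2 + 59 = 117/2)
(-321 + v(65))*(b(57, 11) - 2429) = (-321 + 117/2)*(11 - 2429) = -525/2*(-2418) = 634725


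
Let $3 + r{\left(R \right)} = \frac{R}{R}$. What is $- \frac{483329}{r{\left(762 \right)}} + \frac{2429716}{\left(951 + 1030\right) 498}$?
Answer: $\frac{238413642217}{986538} \approx 2.4167 \cdot 10^{5}$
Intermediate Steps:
$r{\left(R \right)} = -2$ ($r{\left(R \right)} = -3 + \frac{R}{R} = -3 + 1 = -2$)
$- \frac{483329}{r{\left(762 \right)}} + \frac{2429716}{\left(951 + 1030\right) 498} = - \frac{483329}{-2} + \frac{2429716}{\left(951 + 1030\right) 498} = \left(-483329\right) \left(- \frac{1}{2}\right) + \frac{2429716}{1981 \cdot 498} = \frac{483329}{2} + \frac{2429716}{986538} = \frac{483329}{2} + 2429716 \cdot \frac{1}{986538} = \frac{483329}{2} + \frac{1214858}{493269} = \frac{238413642217}{986538}$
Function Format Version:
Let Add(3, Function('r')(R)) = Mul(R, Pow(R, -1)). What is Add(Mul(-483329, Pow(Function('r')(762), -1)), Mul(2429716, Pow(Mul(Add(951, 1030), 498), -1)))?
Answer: Rational(238413642217, 986538) ≈ 2.4167e+5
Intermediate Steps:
Function('r')(R) = -2 (Function('r')(R) = Add(-3, Mul(R, Pow(R, -1))) = Add(-3, 1) = -2)
Add(Mul(-483329, Pow(Function('r')(762), -1)), Mul(2429716, Pow(Mul(Add(951, 1030), 498), -1))) = Add(Mul(-483329, Pow(-2, -1)), Mul(2429716, Pow(Mul(Add(951, 1030), 498), -1))) = Add(Mul(-483329, Rational(-1, 2)), Mul(2429716, Pow(Mul(1981, 498), -1))) = Add(Rational(483329, 2), Mul(2429716, Pow(986538, -1))) = Add(Rational(483329, 2), Mul(2429716, Rational(1, 986538))) = Add(Rational(483329, 2), Rational(1214858, 493269)) = Rational(238413642217, 986538)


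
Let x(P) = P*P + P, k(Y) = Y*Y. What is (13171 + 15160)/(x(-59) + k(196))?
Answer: 28331/41838 ≈ 0.67716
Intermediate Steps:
k(Y) = Y²
x(P) = P + P² (x(P) = P² + P = P + P²)
(13171 + 15160)/(x(-59) + k(196)) = (13171 + 15160)/(-59*(1 - 59) + 196²) = 28331/(-59*(-58) + 38416) = 28331/(3422 + 38416) = 28331/41838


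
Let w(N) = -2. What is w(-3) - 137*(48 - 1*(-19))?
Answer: -9181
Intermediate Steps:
w(-3) - 137*(48 - 1*(-19)) = -2 - 137*(48 - 1*(-19)) = -2 - 137*(48 + 19) = -2 - 137*67 = -2 - 9179 = -9181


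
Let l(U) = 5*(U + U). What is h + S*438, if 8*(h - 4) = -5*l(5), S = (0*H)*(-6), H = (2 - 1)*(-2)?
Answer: -109/4 ≈ -27.250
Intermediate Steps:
H = -2 (H = 1*(-2) = -2)
l(U) = 10*U (l(U) = 5*(2*U) = 10*U)
S = 0 (S = (0*(-2))*(-6) = 0*(-6) = 0)
h = -109/4 (h = 4 + (-50*5)/8 = 4 + (-5*50)/8 = 4 + (⅛)*(-250) = 4 - 125/4 = -109/4 ≈ -27.250)
h + S*438 = -109/4 + 0*438 = -109/4 + 0 = -109/4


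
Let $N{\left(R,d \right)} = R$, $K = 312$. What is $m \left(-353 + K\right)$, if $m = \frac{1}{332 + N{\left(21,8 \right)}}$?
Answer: $- \frac{41}{353} \approx -0.11615$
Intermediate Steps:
$m = \frac{1}{353}$ ($m = \frac{1}{332 + 21} = \frac{1}{353} \approx 0.0028329$)
$m \left(-353 + K\right) = \frac{-353 + 312}{353} = \frac{1}{353} \left(-41\right) = - \frac{41}{353}$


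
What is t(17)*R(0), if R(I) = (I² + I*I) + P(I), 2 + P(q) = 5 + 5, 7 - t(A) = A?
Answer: -80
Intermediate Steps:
t(A) = 7 - A
P(q) = 8 (P(q) = -2 + (5 + 5) = -2 + 10 = 8)
R(I) = 8 + 2*I² (R(I) = (I² + I*I) + 8 = (I² + I²) + 8 = 2*I² + 8 = 8 + 2*I²)
t(17)*R(0) = (7 - 1*17)*(8 + 2*0²) = (7 - 17)*(8 + 2*0) = -10*(8 + 0) = -10*8 = -80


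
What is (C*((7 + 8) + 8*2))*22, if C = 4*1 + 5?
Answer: 6138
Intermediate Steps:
C = 9 (C = 4 + 5 = 9)
(C*((7 + 8) + 8*2))*22 = (9*((7 + 8) + 8*2))*22 = (9*(15 + 16))*22 = (9*31)*22 = 279*22 = 6138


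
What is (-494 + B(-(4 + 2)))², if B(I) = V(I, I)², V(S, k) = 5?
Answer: 219961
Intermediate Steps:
B(I) = 25 (B(I) = 5² = 25)
(-494 + B(-(4 + 2)))² = (-494 + 25)² = (-469)² = 219961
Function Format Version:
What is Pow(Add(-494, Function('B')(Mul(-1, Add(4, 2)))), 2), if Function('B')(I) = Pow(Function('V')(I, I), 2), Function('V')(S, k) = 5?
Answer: 219961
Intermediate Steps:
Function('B')(I) = 25 (Function('B')(I) = Pow(5, 2) = 25)
Pow(Add(-494, Function('B')(Mul(-1, Add(4, 2)))), 2) = Pow(Add(-494, 25), 2) = Pow(-469, 2) = 219961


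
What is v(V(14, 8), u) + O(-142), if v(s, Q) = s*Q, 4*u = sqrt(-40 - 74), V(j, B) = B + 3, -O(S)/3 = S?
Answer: 426 + 11*I*sqrt(114)/4 ≈ 426.0 + 29.362*I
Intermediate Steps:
O(S) = -3*S
V(j, B) = 3 + B
u = I*sqrt(114)/4 (u = sqrt(-40 - 74)/4 = sqrt(-114)/4 = (I*sqrt(114))/4 = I*sqrt(114)/4 ≈ 2.6693*I)
v(s, Q) = Q*s
v(V(14, 8), u) + O(-142) = (I*sqrt(114)/4)*(3 + 8) - 3*(-142) = (I*sqrt(114)/4)*11 + 426 = 11*I*sqrt(114)/4 + 426 = 426 + 11*I*sqrt(114)/4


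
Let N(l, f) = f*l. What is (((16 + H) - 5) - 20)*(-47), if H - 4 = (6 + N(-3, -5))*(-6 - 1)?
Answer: 7144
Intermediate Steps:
H = -143 (H = 4 + (6 - 5*(-3))*(-6 - 1) = 4 + (6 + 15)*(-7) = 4 + 21*(-7) = 4 - 147 = -143)
(((16 + H) - 5) - 20)*(-47) = (((16 - 143) - 5) - 20)*(-47) = ((-127 - 5) - 20)*(-47) = (-132 - 20)*(-47) = -152*(-47) = 7144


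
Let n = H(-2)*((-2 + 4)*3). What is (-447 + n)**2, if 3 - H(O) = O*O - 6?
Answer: 173889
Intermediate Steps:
H(O) = 9 - O**2 (H(O) = 3 - (O*O - 6) = 3 - (O**2 - 6) = 3 - (-6 + O**2) = 3 + (6 - O**2) = 9 - O**2)
n = 30 (n = (9 - 1*(-2)**2)*((-2 + 4)*3) = (9 - 1*4)*(2*3) = (9 - 4)*6 = 5*6 = 30)
(-447 + n)**2 = (-447 + 30)**2 = (-417)**2 = 173889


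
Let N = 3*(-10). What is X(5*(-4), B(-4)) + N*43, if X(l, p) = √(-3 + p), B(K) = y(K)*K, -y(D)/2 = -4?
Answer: -1290 + I*√35 ≈ -1290.0 + 5.9161*I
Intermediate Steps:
y(D) = 8 (y(D) = -2*(-4) = 8)
B(K) = 8*K
N = -30
X(5*(-4), B(-4)) + N*43 = √(-3 + 8*(-4)) - 30*43 = √(-3 - 32) - 1290 = √(-35) - 1290 = I*√35 - 1290 = -1290 + I*√35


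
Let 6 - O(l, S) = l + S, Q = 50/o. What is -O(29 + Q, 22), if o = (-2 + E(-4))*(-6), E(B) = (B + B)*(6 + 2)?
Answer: 8935/198 ≈ 45.126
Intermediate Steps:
E(B) = 16*B (E(B) = (2*B)*8 = 16*B)
o = 396 (o = (-2 + 16*(-4))*(-6) = (-2 - 64)*(-6) = -66*(-6) = 396)
Q = 25/198 (Q = 50/396 = 50*(1/396) = 25/198 ≈ 0.12626)
O(l, S) = 6 - S - l (O(l, S) = 6 - (l + S) = 6 - (S + l) = 6 + (-S - l) = 6 - S - l)
-O(29 + Q, 22) = -(6 - 1*22 - (29 + 25/198)) = -(6 - 22 - 1*5767/198) = -(6 - 22 - 5767/198) = -1*(-8935/198) = 8935/198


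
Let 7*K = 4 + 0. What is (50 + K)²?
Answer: 125316/49 ≈ 2557.5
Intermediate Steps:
K = 4/7 (K = (4 + 0)/7 = (⅐)*4 = 4/7 ≈ 0.57143)
(50 + K)² = (50 + 4/7)² = (354/7)² = 125316/49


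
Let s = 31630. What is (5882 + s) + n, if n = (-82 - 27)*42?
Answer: 32934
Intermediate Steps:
n = -4578 (n = -109*42 = -4578)
(5882 + s) + n = (5882 + 31630) - 4578 = 37512 - 4578 = 32934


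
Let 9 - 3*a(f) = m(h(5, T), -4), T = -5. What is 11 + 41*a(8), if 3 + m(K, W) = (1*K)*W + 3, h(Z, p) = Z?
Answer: 1222/3 ≈ 407.33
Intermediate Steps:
m(K, W) = K*W (m(K, W) = -3 + ((1*K)*W + 3) = -3 + (K*W + 3) = -3 + (3 + K*W) = K*W)
a(f) = 29/3 (a(f) = 3 - 5*(-4)/3 = 3 - ⅓*(-20) = 3 + 20/3 = 29/3)
11 + 41*a(8) = 11 + 41*(29/3) = 11 + 1189/3 = 1222/3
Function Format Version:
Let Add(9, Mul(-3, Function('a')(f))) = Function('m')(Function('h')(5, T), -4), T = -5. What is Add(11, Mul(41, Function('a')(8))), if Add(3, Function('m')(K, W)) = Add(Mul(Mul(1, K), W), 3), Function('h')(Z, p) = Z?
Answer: Rational(1222, 3) ≈ 407.33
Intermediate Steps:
Function('m')(K, W) = Mul(K, W) (Function('m')(K, W) = Add(-3, Add(Mul(Mul(1, K), W), 3)) = Add(-3, Add(Mul(K, W), 3)) = Add(-3, Add(3, Mul(K, W))) = Mul(K, W))
Function('a')(f) = Rational(29, 3) (Function('a')(f) = Add(3, Mul(Rational(-1, 3), Mul(5, -4))) = Add(3, Mul(Rational(-1, 3), -20)) = Add(3, Rational(20, 3)) = Rational(29, 3))
Add(11, Mul(41, Function('a')(8))) = Add(11, Mul(41, Rational(29, 3))) = Add(11, Rational(1189, 3)) = Rational(1222, 3)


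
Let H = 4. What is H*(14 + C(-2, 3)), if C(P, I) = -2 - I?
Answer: 36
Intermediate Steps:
H*(14 + C(-2, 3)) = 4*(14 + (-2 - 1*3)) = 4*(14 + (-2 - 3)) = 4*(14 - 5) = 4*9 = 36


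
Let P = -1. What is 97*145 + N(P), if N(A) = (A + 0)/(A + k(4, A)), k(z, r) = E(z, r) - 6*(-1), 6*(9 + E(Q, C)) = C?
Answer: 351631/25 ≈ 14065.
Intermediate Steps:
E(Q, C) = -9 + C/6
k(z, r) = -3 + r/6 (k(z, r) = (-9 + r/6) - 6*(-1) = (-9 + r/6) - 1*(-6) = (-9 + r/6) + 6 = -3 + r/6)
N(A) = A/(-3 + 7*A/6) (N(A) = (A + 0)/(A + (-3 + A/6)) = A/(-3 + 7*A/6))
97*145 + N(P) = 97*145 + 6*(-1)/(-18 + 7*(-1)) = 14065 + 6*(-1)/(-18 - 7) = 14065 + 6*(-1)/(-25) = 14065 + 6*(-1)*(-1/25) = 14065 + 6/25 = 351631/25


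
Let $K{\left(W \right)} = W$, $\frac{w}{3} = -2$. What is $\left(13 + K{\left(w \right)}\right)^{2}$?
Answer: $49$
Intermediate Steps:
$w = -6$ ($w = 3 \left(-2\right) = -6$)
$\left(13 + K{\left(w \right)}\right)^{2} = \left(13 - 6\right)^{2} = 7^{2} = 49$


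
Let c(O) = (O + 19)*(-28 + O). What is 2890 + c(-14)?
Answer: 2680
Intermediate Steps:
c(O) = (-28 + O)*(19 + O) (c(O) = (19 + O)*(-28 + O) = (-28 + O)*(19 + O))
2890 + c(-14) = 2890 + (-532 + (-14)² - 9*(-14)) = 2890 + (-532 + 196 + 126) = 2890 - 210 = 2680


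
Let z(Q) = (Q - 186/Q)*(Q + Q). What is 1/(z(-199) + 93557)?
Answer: 1/172387 ≈ 5.8009e-6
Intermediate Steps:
z(Q) = 2*Q*(Q - 186/Q) (z(Q) = (Q - 186/Q)*(2*Q) = 2*Q*(Q - 186/Q))
1/(z(-199) + 93557) = 1/((-372 + 2*(-199)²) + 93557) = 1/((-372 + 2*39601) + 93557) = 1/((-372 + 79202) + 93557) = 1/(78830 + 93557) = 1/172387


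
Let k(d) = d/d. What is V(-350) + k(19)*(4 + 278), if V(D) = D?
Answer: -68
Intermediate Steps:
k(d) = 1
V(-350) + k(19)*(4 + 278) = -350 + 1*(4 + 278) = -350 + 1*282 = -350 + 282 = -68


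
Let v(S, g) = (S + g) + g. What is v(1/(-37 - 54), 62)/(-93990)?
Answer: -3761/2851030 ≈ -0.0013192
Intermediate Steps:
v(S, g) = S + 2*g
v(1/(-37 - 54), 62)/(-93990) = (1/(-37 - 54) + 2*62)/(-93990) = (1/(-91) + 124)*(-1/93990) = (-1/91 + 124)*(-1/93990) = (11283/91)*(-1/93990) = -3761/2851030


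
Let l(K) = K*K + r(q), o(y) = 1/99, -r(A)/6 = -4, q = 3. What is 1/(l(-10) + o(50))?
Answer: 99/12277 ≈ 0.0080639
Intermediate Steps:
r(A) = 24 (r(A) = -6*(-4) = 24)
o(y) = 1/99
l(K) = 24 + K² (l(K) = K*K + 24 = K² + 24 = 24 + K²)
1/(l(-10) + o(50)) = 1/((24 + (-10)²) + 1/99) = 1/((24 + 100) + 1/99) = 1/(124 + 1/99) = 1/(12277/99) = 99/12277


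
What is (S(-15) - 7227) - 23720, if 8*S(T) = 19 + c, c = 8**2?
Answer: -247493/8 ≈ -30937.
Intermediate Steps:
c = 64
S(T) = 83/8 (S(T) = (19 + 64)/8 = (1/8)*83 = 83/8)
(S(-15) - 7227) - 23720 = (83/8 - 7227) - 23720 = -57733/8 - 23720 = -247493/8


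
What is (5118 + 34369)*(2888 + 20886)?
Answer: 938763938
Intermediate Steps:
(5118 + 34369)*(2888 + 20886) = 39487*23774 = 938763938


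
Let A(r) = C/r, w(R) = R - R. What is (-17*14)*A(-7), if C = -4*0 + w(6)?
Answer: 0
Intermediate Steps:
w(R) = 0
C = 0 (C = -4*0 + 0 = 0 + 0 = 0)
A(r) = 0 (A(r) = 0/r = 0)
(-17*14)*A(-7) = -17*14*0 = -238*0 = 0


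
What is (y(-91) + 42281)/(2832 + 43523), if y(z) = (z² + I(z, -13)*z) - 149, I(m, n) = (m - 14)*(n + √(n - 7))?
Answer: -73802/46355 + 3822*I*√5/9271 ≈ -1.5921 + 0.92183*I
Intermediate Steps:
I(m, n) = (-14 + m)*(n + √(-7 + n))
y(z) = -149 + z² + z*(182 - 13*z - 28*I*√5 + 2*I*z*√5) (y(z) = (z² + (-14*(-13) - 14*√(-7 - 13) + z*(-13) + z*√(-7 - 13))*z) - 149 = (z² + (182 - 28*I*√5 - 13*z + z*√(-20))*z) - 149 = (z² + (182 - 28*I*√5 - 13*z + z*(2*I*√5))*z) - 149 = (z² + (182 - 28*I*√5 - 13*z + 2*I*z*√5)*z) - 149 = (z² + (182 - 13*z - 28*I*√5 + 2*I*z*√5)*z) - 149 = (z² + z*(182 - 13*z - 28*I*√5 + 2*I*z*√5)) - 149 = -149 + z² + z*(182 - 13*z - 28*I*√5 + 2*I*z*√5))
(y(-91) + 42281)/(2832 + 43523) = ((-149 + (-91)² - 91*(182 - 13*(-91) - 28*I*√5 + 2*I*(-91)*√5)) + 42281)/(2832 + 43523) = ((-149 + 8281 - 91*(182 + 1183 - 28*I*√5 - 182*I*√5)) + 42281)/46355 = ((-149 + 8281 - 91*(1365 - 210*I*√5)) + 42281)*(1/46355) = ((-149 + 8281 + (-124215 + 19110*I*√5)) + 42281)*(1/46355) = ((-116083 + 19110*I*√5) + 42281)*(1/46355) = (-73802 + 19110*I*√5)*(1/46355) = -73802/46355 + 3822*I*√5/9271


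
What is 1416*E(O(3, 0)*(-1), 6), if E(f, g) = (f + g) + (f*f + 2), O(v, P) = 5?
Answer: 39648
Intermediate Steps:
E(f, g) = 2 + f + g + f² (E(f, g) = (f + g) + (f² + 2) = (f + g) + (2 + f²) = 2 + f + g + f²)
1416*E(O(3, 0)*(-1), 6) = 1416*(2 + 5*(-1) + 6 + (5*(-1))²) = 1416*(2 - 5 + 6 + (-5)²) = 1416*(2 - 5 + 6 + 25) = 1416*28 = 39648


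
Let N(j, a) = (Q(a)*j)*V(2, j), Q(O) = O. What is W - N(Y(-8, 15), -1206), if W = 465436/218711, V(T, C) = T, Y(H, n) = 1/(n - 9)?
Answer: 88387258/218711 ≈ 404.13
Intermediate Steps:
Y(H, n) = 1/(-9 + n)
W = 465436/218711 (W = 465436*(1/218711) = 465436/218711 ≈ 2.1281)
N(j, a) = 2*a*j (N(j, a) = (a*j)*2 = 2*a*j)
W - N(Y(-8, 15), -1206) = 465436/218711 - 2*(-1206)/(-9 + 15) = 465436/218711 - 2*(-1206)/6 = 465436/218711 - 1*(-402) = 465436/218711 + 402 = 88387258/218711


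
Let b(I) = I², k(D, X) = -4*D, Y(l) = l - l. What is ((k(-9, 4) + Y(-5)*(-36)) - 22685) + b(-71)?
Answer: -17608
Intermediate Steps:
Y(l) = 0
((k(-9, 4) + Y(-5)*(-36)) - 22685) + b(-71) = ((-4*(-9) + 0*(-36)) - 22685) + (-71)² = ((36 + 0) - 22685) + 5041 = (36 - 22685) + 5041 = -22649 + 5041 = -17608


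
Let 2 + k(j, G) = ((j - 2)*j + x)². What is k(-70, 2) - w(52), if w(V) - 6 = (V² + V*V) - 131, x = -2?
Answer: 25376159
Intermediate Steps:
k(j, G) = -2 + (-2 + j*(-2 + j))² (k(j, G) = -2 + ((j - 2)*j - 2)² = -2 + ((-2 + j)*j - 2)² = -2 + (j*(-2 + j) - 2)² = -2 + (-2 + j*(-2 + j))²)
w(V) = -125 + 2*V² (w(V) = 6 + ((V² + V*V) - 131) = 6 + ((V² + V²) - 131) = 6 + (2*V² - 131) = 6 + (-131 + 2*V²) = -125 + 2*V²)
k(-70, 2) - w(52) = (-2 + (2 - 1*(-70)² + 2*(-70))²) - (-125 + 2*52²) = (-2 + (2 - 1*4900 - 140)²) - (-125 + 2*2704) = (-2 + (2 - 4900 - 140)²) - (-125 + 5408) = (-2 + (-5038)²) - 1*5283 = (-2 + 25381444) - 5283 = 25381442 - 5283 = 25376159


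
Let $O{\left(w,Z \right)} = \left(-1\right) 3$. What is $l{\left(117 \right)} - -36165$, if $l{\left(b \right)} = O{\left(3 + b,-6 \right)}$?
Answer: $36162$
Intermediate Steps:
$O{\left(w,Z \right)} = -3$
$l{\left(b \right)} = -3$
$l{\left(117 \right)} - -36165 = -3 - -36165 = -3 + 36165 = 36162$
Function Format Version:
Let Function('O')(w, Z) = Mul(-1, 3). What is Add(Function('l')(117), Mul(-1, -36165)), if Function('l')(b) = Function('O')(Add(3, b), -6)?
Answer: 36162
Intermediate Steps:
Function('O')(w, Z) = -3
Function('l')(b) = -3
Add(Function('l')(117), Mul(-1, -36165)) = Add(-3, Mul(-1, -36165)) = Add(-3, 36165) = 36162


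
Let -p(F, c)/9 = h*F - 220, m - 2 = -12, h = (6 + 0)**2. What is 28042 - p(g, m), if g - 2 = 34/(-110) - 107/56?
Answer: 20012903/770 ≈ 25991.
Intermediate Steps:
g = -677/3080 (g = 2 + (34/(-110) - 107/56) = 2 + (34*(-1/110) - 107*1/56) = 2 + (-17/55 - 107/56) = 2 - 6837/3080 = -677/3080 ≈ -0.21981)
h = 36 (h = 6**2 = 36)
m = -10 (m = 2 - 12 = -10)
p(F, c) = 1980 - 324*F (p(F, c) = -9*(36*F - 220) = -9*(-220 + 36*F) = 1980 - 324*F)
28042 - p(g, m) = 28042 - (1980 - 324*(-677/3080)) = 28042 - (1980 + 54837/770) = 28042 - 1*1579437/770 = 28042 - 1579437/770 = 20012903/770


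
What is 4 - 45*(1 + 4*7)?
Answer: -1301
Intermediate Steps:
4 - 45*(1 + 4*7) = 4 - 45*(1 + 28) = 4 - 45*29 = 4 - 1305 = -1301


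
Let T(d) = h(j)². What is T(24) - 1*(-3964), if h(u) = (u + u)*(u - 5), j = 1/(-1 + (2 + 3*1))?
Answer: 254057/64 ≈ 3969.6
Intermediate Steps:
j = ¼ (j = 1/(-1 + (2 + 3)) = 1/(-1 + 5) = 1/4 = ¼ ≈ 0.25000)
h(u) = 2*u*(-5 + u) (h(u) = (2*u)*(-5 + u) = 2*u*(-5 + u))
T(d) = 361/64 (T(d) = (2*(¼)*(-5 + ¼))² = (2*(¼)*(-19/4))² = (-19/8)² = 361/64)
T(24) - 1*(-3964) = 361/64 - 1*(-3964) = 361/64 + 3964 = 254057/64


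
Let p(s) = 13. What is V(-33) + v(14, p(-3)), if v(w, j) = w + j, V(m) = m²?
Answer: 1116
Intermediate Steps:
v(w, j) = j + w
V(-33) + v(14, p(-3)) = (-33)² + (13 + 14) = 1089 + 27 = 1116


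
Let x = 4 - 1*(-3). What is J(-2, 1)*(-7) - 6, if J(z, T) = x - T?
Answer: -48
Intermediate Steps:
x = 7 (x = 4 + 3 = 7)
J(z, T) = 7 - T
J(-2, 1)*(-7) - 6 = (7 - 1*1)*(-7) - 6 = (7 - 1)*(-7) - 6 = 6*(-7) - 6 = -42 - 6 = -48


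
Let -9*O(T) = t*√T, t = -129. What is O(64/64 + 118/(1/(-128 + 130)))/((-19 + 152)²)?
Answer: 43*√237/53067 ≈ 0.012474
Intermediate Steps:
O(T) = 43*√T/3 (O(T) = -(-43)*√T/3 = 43*√T/3)
O(64/64 + 118/(1/(-128 + 130)))/((-19 + 152)²) = (43*√(64/64 + 118/(1/(-128 + 130)))/3)/((-19 + 152)²) = (43*√(64*(1/64) + 118/(1/2))/3)/(133²) = (43*√(1 + 118/(½))/3)/17689 = (43*√(1 + 118*2)/3)*(1/17689) = (43*√(1 + 236)/3)*(1/17689) = (43*√237/3)*(1/17689) = 43*√237/53067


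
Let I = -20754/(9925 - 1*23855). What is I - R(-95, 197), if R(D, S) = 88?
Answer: -602543/6965 ≈ -86.510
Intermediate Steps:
I = 10377/6965 (I = -20754/(9925 - 23855) = -20754/(-13930) = -20754*(-1/13930) = 10377/6965 ≈ 1.4899)
I - R(-95, 197) = 10377/6965 - 1*88 = 10377/6965 - 88 = -602543/6965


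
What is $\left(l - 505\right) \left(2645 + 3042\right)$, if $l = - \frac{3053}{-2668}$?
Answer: $- \frac{7644960169}{2668} \approx -2.8654 \cdot 10^{6}$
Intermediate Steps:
$l = \frac{3053}{2668}$ ($l = \left(-3053\right) \left(- \frac{1}{2668}\right) = \frac{3053}{2668} \approx 1.1443$)
$\left(l - 505\right) \left(2645 + 3042\right) = \left(\frac{3053}{2668} - 505\right) \left(2645 + 3042\right) = \left(- \frac{1344287}{2668}\right) 5687 = - \frac{7644960169}{2668}$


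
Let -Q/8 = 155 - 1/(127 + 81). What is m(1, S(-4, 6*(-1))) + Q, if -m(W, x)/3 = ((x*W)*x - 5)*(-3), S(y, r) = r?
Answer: -24985/26 ≈ -960.96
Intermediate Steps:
Q = -32239/26 (Q = -8*(155 - 1/(127 + 81)) = -8*(155 - 1/208) = -8*32239/208 = -32239/26 ≈ -1240.0)
m(W, x) = -45 + 9*W*x² (m(W, x) = -3*((x*W)*x - 5)*(-3) = -3*((W*x)*x - 5)*(-3) = -3*(W*x² - 5)*(-3) = -3*(-5 + W*x²)*(-3) = -3*(15 - 3*W*x²) = -45 + 9*W*x²)
m(1, S(-4, 6*(-1))) + Q = (-45 + 9*1*(6*(-1))²) - 32239/26 = (-45 + 9*1*(-6)²) - 32239/26 = (-45 + 9*1*36) - 32239/26 = (-45 + 324) - 32239/26 = 279 - 32239/26 = -24985/26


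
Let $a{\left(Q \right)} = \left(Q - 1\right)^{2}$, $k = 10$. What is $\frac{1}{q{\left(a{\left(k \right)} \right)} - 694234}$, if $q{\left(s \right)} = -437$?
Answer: $- \frac{1}{694671} \approx -1.4395 \cdot 10^{-6}$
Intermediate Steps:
$a{\left(Q \right)} = \left(-1 + Q\right)^{2}$
$\frac{1}{q{\left(a{\left(k \right)} \right)} - 694234} = \frac{1}{-437 - 694234} = \frac{1}{-694671} = - \frac{1}{694671}$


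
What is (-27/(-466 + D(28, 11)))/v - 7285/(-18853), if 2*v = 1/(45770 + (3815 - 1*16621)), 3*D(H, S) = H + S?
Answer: 11187565291/2846803 ≈ 3929.9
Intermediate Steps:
D(H, S) = H/3 + S/3 (D(H, S) = (H + S)/3 = H/3 + S/3)
v = 1/65928 (v = 1/(2*(45770 + (3815 - 1*16621))) = 1/(2*(45770 + (3815 - 16621))) = 1/(2*(45770 - 12806)) = (½)/32964 = (½)*(1/32964) = 1/65928 ≈ 1.5168e-5)
(-27/(-466 + D(28, 11)))/v - 7285/(-18853) = (-27/(-466 + ((⅓)*28 + (⅓)*11)))/(1/65928) - 7285/(-18853) = (-27/(-466 + (28/3 + 11/3)))*65928 - 7285*(-1/18853) = (-27/(-466 + 13))*65928 + 7285/18853 = (-27/(-453))*65928 + 7285/18853 = -1/453*(-27)*65928 + 7285/18853 = (9/151)*65928 + 7285/18853 = 593352/151 + 7285/18853 = 11187565291/2846803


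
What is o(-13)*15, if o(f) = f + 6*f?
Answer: -1365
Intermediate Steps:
o(f) = 7*f
o(-13)*15 = (7*(-13))*15 = -91*15 = -1365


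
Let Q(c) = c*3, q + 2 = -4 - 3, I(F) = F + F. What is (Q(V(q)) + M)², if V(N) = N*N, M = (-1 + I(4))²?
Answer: 85264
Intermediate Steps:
I(F) = 2*F
q = -9 (q = -2 + (-4 - 3) = -2 - 7 = -9)
M = 49 (M = (-1 + 2*4)² = (-1 + 8)² = 7² = 49)
V(N) = N²
Q(c) = 3*c
(Q(V(q)) + M)² = (3*(-9)² + 49)² = (3*81 + 49)² = (243 + 49)² = 292² = 85264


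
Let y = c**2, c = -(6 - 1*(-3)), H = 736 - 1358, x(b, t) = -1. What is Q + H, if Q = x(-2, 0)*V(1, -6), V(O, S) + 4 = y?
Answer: -699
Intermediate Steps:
H = -622
c = -9 (c = -(6 + 3) = -1*9 = -9)
y = 81 (y = (-9)**2 = 81)
V(O, S) = 77 (V(O, S) = -4 + 81 = 77)
Q = -77 (Q = -1*77 = -77)
Q + H = -77 - 622 = -699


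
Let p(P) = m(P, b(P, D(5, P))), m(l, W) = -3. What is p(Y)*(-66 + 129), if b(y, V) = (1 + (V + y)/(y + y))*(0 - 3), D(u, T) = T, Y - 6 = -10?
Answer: -189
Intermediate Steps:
Y = -4 (Y = 6 - 10 = -4)
b(y, V) = -3 - 3*(V + y)/(2*y) (b(y, V) = (1 + (V + y)/((2*y)))*(-3) = (1 + (V + y)*(1/(2*y)))*(-3) = (1 + (V + y)/(2*y))*(-3) = -3 - 3*(V + y)/(2*y))
p(P) = -3
p(Y)*(-66 + 129) = -3*(-66 + 129) = -3*63 = -189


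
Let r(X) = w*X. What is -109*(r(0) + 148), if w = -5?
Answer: -16132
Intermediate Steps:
r(X) = -5*X
-109*(r(0) + 148) = -109*(-5*0 + 148) = -109*(0 + 148) = -109*148 = -16132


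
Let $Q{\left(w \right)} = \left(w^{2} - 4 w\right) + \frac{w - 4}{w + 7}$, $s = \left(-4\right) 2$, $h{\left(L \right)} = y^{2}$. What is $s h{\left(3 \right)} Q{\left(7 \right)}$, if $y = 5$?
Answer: $- \frac{29700}{7} \approx -4242.9$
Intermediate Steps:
$h{\left(L \right)} = 25$ ($h{\left(L \right)} = 5^{2} = 25$)
$s = -8$
$Q{\left(w \right)} = w^{2} - 4 w + \frac{-4 + w}{7 + w}$ ($Q{\left(w \right)} = \left(w^{2} - 4 w\right) + \frac{-4 + w}{7 + w} = w^{2} - 4 w + \frac{-4 + w}{7 + w}$)
$s h{\left(3 \right)} Q{\left(7 \right)} = \left(-8\right) 25 \frac{-4 + 7^{3} - 189 + 3 \cdot 7^{2}}{7 + 7} = - 200 \frac{-4 + 343 - 189 + 3 \cdot 49}{14} = - 200 \frac{-4 + 343 - 189 + 147}{14} = - 200 \cdot \frac{1}{14} \cdot 297 = \left(-200\right) \frac{297}{14} = - \frac{29700}{7}$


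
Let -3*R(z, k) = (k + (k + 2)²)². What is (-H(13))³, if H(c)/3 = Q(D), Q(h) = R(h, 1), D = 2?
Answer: 1000000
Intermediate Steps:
R(z, k) = -(k + (2 + k)²)²/3 (R(z, k) = -(k + (k + 2)²)²/3 = -(k + (2 + k)²)²/3)
Q(h) = -100/3 (Q(h) = -(1 + (2 + 1)²)²/3 = -(1 + 3²)²/3 = -(1 + 9)²/3 = -⅓*10² = -⅓*100 = -100/3)
H(c) = -100 (H(c) = 3*(-100/3) = -100)
(-H(13))³ = (-1*(-100))³ = 100³ = 1000000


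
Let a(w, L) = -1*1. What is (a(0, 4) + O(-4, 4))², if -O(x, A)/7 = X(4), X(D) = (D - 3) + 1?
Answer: 225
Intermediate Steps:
X(D) = -2 + D (X(D) = (-3 + D) + 1 = -2 + D)
O(x, A) = -14 (O(x, A) = -7*(-2 + 4) = -7*2 = -14)
a(w, L) = -1
(a(0, 4) + O(-4, 4))² = (-1 - 14)² = (-15)² = 225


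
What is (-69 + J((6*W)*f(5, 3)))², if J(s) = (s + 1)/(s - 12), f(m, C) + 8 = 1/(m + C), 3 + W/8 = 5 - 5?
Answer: 5819096089/1258884 ≈ 4622.4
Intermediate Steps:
W = -24 (W = -24 + 8*(5 - 5) = -24 + 8*0 = -24 + 0 = -24)
f(m, C) = -8 + 1/(C + m) (f(m, C) = -8 + 1/(m + C) = -8 + 1/(C + m))
J(s) = (1 + s)/(-12 + s)
(-69 + J((6*W)*f(5, 3)))² = (-69 + (1 + (6*(-24))*((1 - 8*3 - 8*5)/(3 + 5)))/(-12 + (6*(-24))*((1 - 8*3 - 8*5)/(3 + 5))))² = (-69 + (1 - 144*(1 - 24 - 40)/8)/(-12 - 144*(1 - 24 - 40)/8))² = (-69 + (1 - 18*(-63))/(-12 - 18*(-63)))² = (-69 + (1 - 144*(-63/8))/(-12 - 144*(-63/8)))² = (-69 + (1 + 1134)/(-12 + 1134))² = (-69 + 1135/1122)² = (-76283/1122)² = 5819096089/1258884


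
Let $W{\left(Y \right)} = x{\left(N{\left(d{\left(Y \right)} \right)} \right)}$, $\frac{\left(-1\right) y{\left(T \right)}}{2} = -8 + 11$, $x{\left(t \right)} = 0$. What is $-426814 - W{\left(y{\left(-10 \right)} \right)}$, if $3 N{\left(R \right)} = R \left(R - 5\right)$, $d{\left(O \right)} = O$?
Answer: $-426814$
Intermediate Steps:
$N{\left(R \right)} = \frac{R \left(-5 + R\right)}{3}$ ($N{\left(R \right)} = \frac{R \left(R - 5\right)}{3} = \frac{R \left(-5 + R\right)}{3}$)
$y{\left(T \right)} = -6$ ($y{\left(T \right)} = - 2 \left(-8 + 11\right) = \left(-2\right) 3 = -6$)
$W{\left(Y \right)} = 0$
$-426814 - W{\left(y{\left(-10 \right)} \right)} = -426814 - 0 = -426814 + 0 = -426814$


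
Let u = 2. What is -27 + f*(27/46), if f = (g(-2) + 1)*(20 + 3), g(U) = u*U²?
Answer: 189/2 ≈ 94.500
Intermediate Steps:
g(U) = 2*U²
f = 207 (f = (2*(-2)² + 1)*(20 + 3) = (2*4 + 1)*23 = (8 + 1)*23 = 9*23 = 207)
-27 + f*(27/46) = -27 + 207*(27/46) = -27 + 243/2 = 189/2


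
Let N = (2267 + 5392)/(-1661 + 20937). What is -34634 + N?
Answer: -667597325/19276 ≈ -34634.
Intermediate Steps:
N = 7659/19276 ≈ 0.39733
-34634 + N = -34634 + 7659/19276 = -667597325/19276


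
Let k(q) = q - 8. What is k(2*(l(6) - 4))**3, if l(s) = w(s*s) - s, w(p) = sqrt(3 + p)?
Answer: -35056 + 5016*sqrt(39) ≈ -3731.1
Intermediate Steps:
l(s) = sqrt(3 + s**2) - s (l(s) = sqrt(3 + s*s) - s = sqrt(3 + s**2) - s)
k(q) = -8 + q
k(2*(l(6) - 4))**3 = (-8 + 2*((sqrt(3 + 6**2) - 1*6) - 4))**3 = (-8 + 2*((sqrt(3 + 36) - 6) - 4))**3 = (-8 + 2*((sqrt(39) - 6) - 4))**3 = (-8 + 2*((-6 + sqrt(39)) - 4))**3 = (-8 + 2*(-10 + sqrt(39)))**3 = (-8 + (-20 + 2*sqrt(39)))**3 = (-28 + 2*sqrt(39))**3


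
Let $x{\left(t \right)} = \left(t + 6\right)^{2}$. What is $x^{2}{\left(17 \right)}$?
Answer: $279841$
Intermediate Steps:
$x{\left(t \right)} = \left(6 + t\right)^{2}$
$x^{2}{\left(17 \right)} = \left(\left(6 + 17\right)^{2}\right)^{2} = \left(23^{2}\right)^{2} = 529^{2} = 279841$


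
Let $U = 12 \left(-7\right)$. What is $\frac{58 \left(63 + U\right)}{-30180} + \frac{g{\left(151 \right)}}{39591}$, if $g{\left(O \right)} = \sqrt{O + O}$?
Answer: $\frac{203}{5030} + \frac{\sqrt{302}}{39591} \approx 0.040797$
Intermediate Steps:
$U = -84$
$g{\left(O \right)} = \sqrt{2} \sqrt{O}$ ($g{\left(O \right)} = \sqrt{2 O} = \sqrt{2} \sqrt{O}$)
$\frac{58 \left(63 + U\right)}{-30180} + \frac{g{\left(151 \right)}}{39591} = \frac{58 \left(63 - 84\right)}{-30180} + \frac{\sqrt{2} \sqrt{151}}{39591} = 58 \left(-21\right) \left(- \frac{1}{30180}\right) + \sqrt{302} \cdot \frac{1}{39591} = \left(-1218\right) \left(- \frac{1}{30180}\right) + \frac{\sqrt{302}}{39591} = \frac{203}{5030} + \frac{\sqrt{302}}{39591}$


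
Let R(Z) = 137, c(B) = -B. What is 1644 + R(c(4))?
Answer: 1781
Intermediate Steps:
1644 + R(c(4)) = 1644 + 137 = 1781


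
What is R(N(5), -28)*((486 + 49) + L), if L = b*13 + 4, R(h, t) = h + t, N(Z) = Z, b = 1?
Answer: -12696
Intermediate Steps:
L = 17 (L = 1*13 + 4 = 13 + 4 = 17)
R(N(5), -28)*((486 + 49) + L) = (5 - 28)*((486 + 49) + 17) = -23*(535 + 17) = -23*552 = -12696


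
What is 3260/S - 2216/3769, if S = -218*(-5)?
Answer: 987150/410821 ≈ 2.4029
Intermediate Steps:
S = 1090
3260/S - 2216/3769 = 3260/1090 - 2216/3769 = 3260*(1/1090) - 2216*1/3769 = 326/109 - 2216/3769 = 987150/410821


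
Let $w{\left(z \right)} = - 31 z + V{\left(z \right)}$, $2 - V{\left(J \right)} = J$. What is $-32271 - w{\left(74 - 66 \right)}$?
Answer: $-32017$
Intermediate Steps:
$V{\left(J \right)} = 2 - J$
$w{\left(z \right)} = 2 - 32 z$ ($w{\left(z \right)} = - 31 z - \left(-2 + z\right) = 2 - 32 z$)
$-32271 - w{\left(74 - 66 \right)} = -32271 - \left(2 - 32 \left(74 - 66\right)\right) = -32271 - \left(2 - 256\right) = -32271 - -254 = -32271 + 254 = -32017$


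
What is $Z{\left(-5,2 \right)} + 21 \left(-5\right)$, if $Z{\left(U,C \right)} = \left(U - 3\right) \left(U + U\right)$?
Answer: $-25$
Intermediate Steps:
$Z{\left(U,C \right)} = 2 U \left(-3 + U\right)$ ($Z{\left(U,C \right)} = \left(-3 + U\right) 2 U = 2 U \left(-3 + U\right)$)
$Z{\left(-5,2 \right)} + 21 \left(-5\right) = 2 \left(-5\right) \left(-3 - 5\right) + 21 \left(-5\right) = 2 \left(-5\right) \left(-8\right) - 105 = 80 - 105 = -25$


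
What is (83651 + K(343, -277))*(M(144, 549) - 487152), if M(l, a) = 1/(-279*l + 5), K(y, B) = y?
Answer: -1643710755114042/40171 ≈ -4.0918e+10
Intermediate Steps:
M(l, a) = 1/(5 - 279*l)
(83651 + K(343, -277))*(M(144, 549) - 487152) = (83651 + 343)*(-1/(-5 + 279*144) - 487152) = 83994*(-1/(-5 + 40176) - 487152) = 83994*(-1/40171 - 487152) = 83994*(-19569382993/40171) = -1643710755114042/40171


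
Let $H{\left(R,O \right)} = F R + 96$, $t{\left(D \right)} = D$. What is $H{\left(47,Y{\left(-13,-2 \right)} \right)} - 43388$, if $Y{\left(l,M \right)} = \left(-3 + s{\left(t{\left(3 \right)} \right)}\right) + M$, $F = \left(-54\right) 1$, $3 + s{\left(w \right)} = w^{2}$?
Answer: $-45830$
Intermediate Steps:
$s{\left(w \right)} = -3 + w^{2}$
$F = -54$
$Y{\left(l,M \right)} = 3 + M$ ($Y{\left(l,M \right)} = \left(-3 - \left(3 - 3^{2}\right)\right) + M = \left(-3 + \left(-3 + 9\right)\right) + M = \left(-3 + 6\right) + M = 3 + M$)
$H{\left(R,O \right)} = 96 - 54 R$ ($H{\left(R,O \right)} = - 54 R + 96 = 96 - 54 R$)
$H{\left(47,Y{\left(-13,-2 \right)} \right)} - 43388 = \left(96 - 2538\right) - 43388 = -2442 - 43388 = -45830$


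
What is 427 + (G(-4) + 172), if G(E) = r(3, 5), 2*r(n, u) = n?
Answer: 1201/2 ≈ 600.50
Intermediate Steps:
r(n, u) = n/2
G(E) = 3/2 (G(E) = (1/2)*3 = 3/2)
427 + (G(-4) + 172) = 427 + (3/2 + 172) = 427 + 347/2 = 1201/2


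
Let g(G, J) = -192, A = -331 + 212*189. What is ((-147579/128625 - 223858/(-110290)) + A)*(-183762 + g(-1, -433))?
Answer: -3456640589805840162/472868375 ≈ -7.3099e+9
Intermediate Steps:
A = 39737 (A = -331 + 40068 = 39737)
((-147579/128625 - 223858/(-110290)) + A)*(-183762 + g(-1, -433)) = ((-147579/128625 - 223858/(-110290)) + 39737)*(-183762 - 192) = ((-147579*1/128625 - 223858*(-1/110290)) + 39737)*(-183954) = ((-49193/42875 + 111929/55145) + 39737)*(-183954) = (417241578/472868375 + 39737)*(-183954) = (18790787858953/472868375)*(-183954) = -3456640589805840162/472868375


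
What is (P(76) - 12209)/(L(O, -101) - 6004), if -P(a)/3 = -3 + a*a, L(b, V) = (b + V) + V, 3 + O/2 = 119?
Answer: 14764/2987 ≈ 4.9427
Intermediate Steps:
O = 232 (O = -6 + 2*119 = -6 + 238 = 232)
L(b, V) = b + 2*V (L(b, V) = (V + b) + V = b + 2*V)
P(a) = 9 - 3*a² (P(a) = -3*(-3 + a*a) = -3*(-3 + a²) = 9 - 3*a²)
(P(76) - 12209)/(L(O, -101) - 6004) = ((9 - 3*76²) - 12209)/((232 + 2*(-101)) - 6004) = ((9 - 3*5776) - 12209)/((232 - 202) - 6004) = ((9 - 17328) - 12209)/(30 - 6004) = (-17319 - 12209)/(-5974) = -29528*(-1/5974) = 14764/2987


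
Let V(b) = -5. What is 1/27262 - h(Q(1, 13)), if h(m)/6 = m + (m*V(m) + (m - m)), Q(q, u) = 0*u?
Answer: 1/27262 ≈ 3.6681e-5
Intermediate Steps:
Q(q, u) = 0
h(m) = -24*m (h(m) = 6*(m + (m*(-5) + (m - m))) = 6*(m + (-5*m + 0)) = 6*(m - 5*m) = 6*(-4*m) = -24*m)
1/27262 - h(Q(1, 13)) = 1/27262 - (-24)*0 = 1/27262 - 1*0 = 1/27262 + 0 = 1/27262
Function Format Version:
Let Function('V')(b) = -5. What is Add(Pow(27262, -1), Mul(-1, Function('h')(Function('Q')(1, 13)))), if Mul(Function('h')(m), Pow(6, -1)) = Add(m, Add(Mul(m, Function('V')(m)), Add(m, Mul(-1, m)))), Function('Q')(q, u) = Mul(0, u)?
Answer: Rational(1, 27262) ≈ 3.6681e-5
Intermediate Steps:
Function('Q')(q, u) = 0
Function('h')(m) = Mul(-24, m) (Function('h')(m) = Mul(6, Add(m, Add(Mul(m, -5), Add(m, Mul(-1, m))))) = Mul(6, Add(m, Add(Mul(-5, m), 0))) = Mul(6, Add(m, Mul(-5, m))) = Mul(6, Mul(-4, m)) = Mul(-24, m))
Add(Pow(27262, -1), Mul(-1, Function('h')(Function('Q')(1, 13)))) = Add(Pow(27262, -1), Mul(-1, Mul(-24, 0))) = Add(Rational(1, 27262), Mul(-1, 0)) = Add(Rational(1, 27262), 0) = Rational(1, 27262)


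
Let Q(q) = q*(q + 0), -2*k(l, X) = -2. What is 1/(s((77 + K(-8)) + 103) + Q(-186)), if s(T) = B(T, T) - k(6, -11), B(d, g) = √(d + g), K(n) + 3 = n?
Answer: 34595/1196813687 - 13*√2/1196813687 ≈ 2.8891e-5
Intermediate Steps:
K(n) = -3 + n
k(l, X) = 1 (k(l, X) = -½*(-2) = 1)
Q(q) = q² (Q(q) = q*q = q²)
s(T) = -1 + √2*√T (s(T) = √(T + T) - 1*1 = √(2*T) - 1 = √2*√T - 1 = -1 + √2*√T)
1/(s((77 + K(-8)) + 103) + Q(-186)) = 1/((-1 + √2*√((77 + (-3 - 8)) + 103)) + (-186)²) = 1/((-1 + √2*√((77 - 11) + 103)) + 34596) = 1/((-1 + √2*√(66 + 103)) + 34596) = 1/((-1 + √2*√169) + 34596) = 1/((-1 + √2*13) + 34596) = 1/((-1 + 13*√2) + 34596) = 1/(34595 + 13*√2)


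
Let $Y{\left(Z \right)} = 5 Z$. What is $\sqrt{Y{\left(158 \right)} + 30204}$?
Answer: $\sqrt{30994} \approx 176.05$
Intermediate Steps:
$\sqrt{Y{\left(158 \right)} + 30204} = \sqrt{5 \cdot 158 + 30204} = \sqrt{790 + 30204} = \sqrt{30994}$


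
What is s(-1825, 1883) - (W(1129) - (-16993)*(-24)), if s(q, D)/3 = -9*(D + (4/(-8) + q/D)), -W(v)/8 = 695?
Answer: 1365516457/3766 ≈ 3.6259e+5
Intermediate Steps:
W(v) = -5560 (W(v) = -8*695 = -5560)
s(q, D) = 27/2 - 27*D - 27*q/D (s(q, D) = 3*(-9*(D + (4/(-8) + q/D))) = 3*(-9*(D + (4*(-⅛) + q/D))) = 3*(-9*(D + (-½ + q/D))) = 3*(-9*(-½ + D + q/D)) = 3*(9/2 - 9*D - 9*q/D) = 27/2 - 27*D - 27*q/D)
s(-1825, 1883) - (W(1129) - (-16993)*(-24)) = (27/2 - 27*1883 - 27*(-1825)/1883) - (-5560 - (-16993)*(-24)) = (27/2 - 50841 - 27*(-1825)*1/1883) - (-5560 - 1*407832) = (27/2 - 50841 + 49275/1883) - (-5560 - 407832) = -191317815/3766 - 1*(-413392) = -191317815/3766 + 413392 = 1365516457/3766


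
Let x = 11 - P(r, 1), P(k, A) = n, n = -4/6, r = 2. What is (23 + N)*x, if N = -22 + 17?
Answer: 210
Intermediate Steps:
n = -⅔ (n = -4*⅙ = -⅔ ≈ -0.66667)
P(k, A) = -⅔
N = -5
x = 35/3 (x = 11 - 1*(-⅔) = 11 + ⅔ = 35/3 ≈ 11.667)
(23 + N)*x = (23 - 5)*(35/3) = 18*(35/3) = 210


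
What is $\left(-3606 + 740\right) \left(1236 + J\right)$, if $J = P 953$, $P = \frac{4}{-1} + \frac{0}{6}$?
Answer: $7382816$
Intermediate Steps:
$P = -4$ ($P = 4 \left(-1\right) + 0 \cdot \frac{1}{6} = -4 + 0 = -4$)
$J = -3812$ ($J = \left(-4\right) 953 = -3812$)
$\left(-3606 + 740\right) \left(1236 + J\right) = \left(-3606 + 740\right) \left(1236 - 3812\right) = \left(-2866\right) \left(-2576\right) = 7382816$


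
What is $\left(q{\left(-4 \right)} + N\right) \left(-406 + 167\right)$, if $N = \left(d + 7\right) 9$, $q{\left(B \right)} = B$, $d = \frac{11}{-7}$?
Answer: $- \frac{75046}{7} \approx -10721.0$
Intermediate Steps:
$d = - \frac{11}{7}$ ($d = 11 \left(- \frac{1}{7}\right) = - \frac{11}{7} \approx -1.5714$)
$N = \frac{342}{7}$ ($N = \left(- \frac{11}{7} + 7\right) 9 = \frac{38}{7} \cdot 9 = \frac{342}{7} \approx 48.857$)
$\left(q{\left(-4 \right)} + N\right) \left(-406 + 167\right) = \left(-4 + \frac{342}{7}\right) \left(-406 + 167\right) = \frac{314}{7} \left(-239\right) = - \frac{75046}{7}$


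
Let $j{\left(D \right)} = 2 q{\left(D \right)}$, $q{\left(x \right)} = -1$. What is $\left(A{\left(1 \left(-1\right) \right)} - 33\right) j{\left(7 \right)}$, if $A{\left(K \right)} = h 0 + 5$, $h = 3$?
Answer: $56$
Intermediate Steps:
$A{\left(K \right)} = 5$ ($A{\left(K \right)} = 3 \cdot 0 + 5 = 0 + 5 = 5$)
$j{\left(D \right)} = -2$ ($j{\left(D \right)} = 2 \left(-1\right) = -2$)
$\left(A{\left(1 \left(-1\right) \right)} - 33\right) j{\left(7 \right)} = \left(5 - 33\right) \left(-2\right) = \left(-28\right) \left(-2\right) = 56$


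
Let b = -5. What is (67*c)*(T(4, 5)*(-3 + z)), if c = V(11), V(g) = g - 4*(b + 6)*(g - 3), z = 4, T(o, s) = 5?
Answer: -7035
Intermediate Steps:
V(g) = 12 - 3*g (V(g) = g - 4*(-5 + 6)*(g - 3) = g - 4*(-3 + g) = g + (12 - 4*g) = 12 - 3*g)
c = -21 (c = 12 - 3*11 = 12 - 33 = -21)
(67*c)*(T(4, 5)*(-3 + z)) = (67*(-21))*(5*(-3 + 4)) = -7035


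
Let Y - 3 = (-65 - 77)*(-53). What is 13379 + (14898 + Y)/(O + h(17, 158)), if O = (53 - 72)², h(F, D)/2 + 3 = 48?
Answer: 147716/11 ≈ 13429.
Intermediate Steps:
Y = 7529 (Y = 3 + (-65 - 77)*(-53) = 3 - 142*(-53) = 3 + 7526 = 7529)
h(F, D) = 90 (h(F, D) = -6 + 2*48 = -6 + 96 = 90)
O = 361 (O = (-19)² = 361)
13379 + (14898 + Y)/(O + h(17, 158)) = 13379 + (14898 + 7529)/(361 + 90) = 13379 + 22427/451 = 13379 + 22427*(1/451) = 13379 + 547/11 = 147716/11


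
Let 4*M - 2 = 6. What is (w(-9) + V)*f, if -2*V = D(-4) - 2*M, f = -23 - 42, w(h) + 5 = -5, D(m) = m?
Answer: 390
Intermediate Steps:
M = 2 (M = ½ + (¼)*6 = ½ + 3/2 = 2)
w(h) = -10 (w(h) = -5 - 5 = -10)
f = -65
V = 4 (V = -(-4 - 2*2)/2 = -(-4 - 4)/2 = -½*(-8) = 4)
(w(-9) + V)*f = (-10 + 4)*(-65) = -6*(-65) = 390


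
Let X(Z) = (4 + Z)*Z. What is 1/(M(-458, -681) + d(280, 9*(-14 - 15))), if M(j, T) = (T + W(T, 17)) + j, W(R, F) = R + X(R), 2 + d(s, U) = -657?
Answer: 1/458558 ≈ 2.1808e-6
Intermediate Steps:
d(s, U) = -659 (d(s, U) = -2 - 657 = -659)
X(Z) = Z*(4 + Z)
W(R, F) = R + R*(4 + R)
M(j, T) = T + j + T*(5 + T) (M(j, T) = (T + T*(5 + T)) + j = T + j + T*(5 + T))
1/(M(-458, -681) + d(280, 9*(-14 - 15))) = 1/((-458 + (-681)**2 + 6*(-681)) - 659) = 1/((-458 + 463761 - 4086) - 659) = 1/(459217 - 659) = 1/458558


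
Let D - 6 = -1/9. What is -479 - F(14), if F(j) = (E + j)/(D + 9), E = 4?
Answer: -32174/67 ≈ -480.21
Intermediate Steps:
D = 53/9 (D = 6 - 1/9 = 53/9 ≈ 5.8889)
F(j) = 18/67 + 9*j/134 (F(j) = (4 + j)/(53/9 + 9) = (4 + j)/(134/9) = (4 + j)*(9/134) = 18/67 + 9*j/134)
-479 - F(14) = -479 - (18/67 + (9/134)*14) = -479 - (18/67 + 63/67) = -479 - 1*81/67 = -479 - 81/67 = -32174/67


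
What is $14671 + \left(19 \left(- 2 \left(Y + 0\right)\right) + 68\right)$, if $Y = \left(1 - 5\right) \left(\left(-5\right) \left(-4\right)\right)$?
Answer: $17779$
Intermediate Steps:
$Y = -80$ ($Y = \left(-4\right) 20 = -80$)
$14671 + \left(19 \left(- 2 \left(Y + 0\right)\right) + 68\right) = 14671 + \left(19 \left(- 2 \left(-80 + 0\right)\right) + 68\right) = 14671 + \left(19 \left(\left(-2\right) \left(-80\right)\right) + 68\right) = 14671 + \left(19 \cdot 160 + 68\right) = 14671 + \left(3040 + 68\right) = 14671 + 3108 = 17779$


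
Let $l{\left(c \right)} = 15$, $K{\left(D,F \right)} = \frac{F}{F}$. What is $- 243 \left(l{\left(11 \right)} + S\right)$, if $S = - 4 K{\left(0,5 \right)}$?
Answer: $-2673$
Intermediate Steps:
$K{\left(D,F \right)} = 1$
$S = -4$ ($S = \left(-4\right) 1 = -4$)
$- 243 \left(l{\left(11 \right)} + S\right) = - 243 \left(15 - 4\right) = \left(-243\right) 11 = -2673$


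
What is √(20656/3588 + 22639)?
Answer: √18220175259/897 ≈ 150.48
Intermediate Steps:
√(20656/3588 + 22639) = √(20656*(1/3588) + 22639) = √(5164/897 + 22639) = √(20312347/897) = √18220175259/897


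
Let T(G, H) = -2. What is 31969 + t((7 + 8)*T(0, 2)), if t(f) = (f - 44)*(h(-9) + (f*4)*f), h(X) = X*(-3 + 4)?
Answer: -233765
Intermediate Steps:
h(X) = X (h(X) = X*1 = X)
t(f) = (-44 + f)*(-9 + 4*f²) (t(f) = (f - 44)*(-9 + (f*4)*f) = (-44 + f)*(-9 + (4*f)*f) = (-44 + f)*(-9 + 4*f²))
31969 + t((7 + 8)*T(0, 2)) = 31969 + (396 - 176*4*(7 + 8)² - 9*(7 + 8)*(-2) + 4*((7 + 8)*(-2))³) = 31969 + (396 - 176*(15*(-2))² - 135*(-2) + 4*(15*(-2))³) = 31969 + (396 - 176*(-30)² - 9*(-30) + 4*(-30)³) = 31969 + (396 - 176*900 + 270 + 4*(-27000)) = 31969 + (396 - 158400 + 270 - 108000) = 31969 - 265734 = -233765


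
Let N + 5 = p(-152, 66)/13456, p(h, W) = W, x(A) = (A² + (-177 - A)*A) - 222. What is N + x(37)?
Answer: -45588895/6728 ≈ -6776.0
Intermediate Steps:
x(A) = -222 + A² + A*(-177 - A) (x(A) = (A² + A*(-177 - A)) - 222 = -222 + A² + A*(-177 - A))
N = -33607/6728 (N = -5 + 66/13456 = -5 + 66*(1/13456) = -5 + 33/6728 = -33607/6728 ≈ -4.9951)
N + x(37) = -33607/6728 + (-222 - 177*37) = -33607/6728 + (-222 - 6549) = -33607/6728 - 6771 = -45588895/6728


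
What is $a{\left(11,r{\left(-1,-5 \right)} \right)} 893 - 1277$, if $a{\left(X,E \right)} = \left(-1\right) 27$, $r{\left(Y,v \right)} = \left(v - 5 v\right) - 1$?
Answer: $-25388$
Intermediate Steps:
$r{\left(Y,v \right)} = -1 - 4 v$ ($r{\left(Y,v \right)} = - 4 v - 1 = -1 - 4 v$)
$a{\left(X,E \right)} = -27$
$a{\left(11,r{\left(-1,-5 \right)} \right)} 893 - 1277 = \left(-27\right) 893 - 1277 = -24111 - 1277 = -25388$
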